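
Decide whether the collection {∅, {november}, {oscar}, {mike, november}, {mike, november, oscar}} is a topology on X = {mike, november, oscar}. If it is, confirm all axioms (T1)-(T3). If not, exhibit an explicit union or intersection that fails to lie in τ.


τ is NOT a topology on X.

Axiom (T1): ∅ ∈ τ? Yes; X ∈ τ? Yes.
Axiom (T2/T3): check pairwise unions and intersections of members of τ.
Counterexample for (T2): {november} ∪ {oscar} = {november, oscar} ∉ τ. Therefore τ is NOT a topology.


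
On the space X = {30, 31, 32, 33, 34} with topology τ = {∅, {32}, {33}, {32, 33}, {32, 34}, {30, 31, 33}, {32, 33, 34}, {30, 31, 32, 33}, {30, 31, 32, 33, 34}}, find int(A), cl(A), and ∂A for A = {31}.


int(A) = ∅, cl(A) = {30, 31}, ∂A = {30, 31}.

Closed sets in (X, τ) are complements of opens:
  closed(X, τ) = {∅, {34}, {30, 31}, {32, 34}, {30, 31, 33}, {30, 31, 34}, {30, 31, 32, 34}, {30, 31, 33, 34}, {30, 31, 32, 33, 34}}.
int(A) = ⋃ {U ∈ τ : U ⊆ A}. Opens contained in A: ∅.
Taking the union of these: int(A) = ∅.
cl(A) = ⋂ {C closed : A ⊆ C}. Closed sets containing A: {30, 31}, {30, 31, 33}, {30, 31, 34}, {30, 31, 32, 34}, {30, 31, 33, 34}, {30, 31, 32, 33, 34}.
Intersecting these: cl(A) = {30, 31}.
∂A = cl(A) ∖ int(A) = {30, 31} ∖ ∅ = {30, 31}.


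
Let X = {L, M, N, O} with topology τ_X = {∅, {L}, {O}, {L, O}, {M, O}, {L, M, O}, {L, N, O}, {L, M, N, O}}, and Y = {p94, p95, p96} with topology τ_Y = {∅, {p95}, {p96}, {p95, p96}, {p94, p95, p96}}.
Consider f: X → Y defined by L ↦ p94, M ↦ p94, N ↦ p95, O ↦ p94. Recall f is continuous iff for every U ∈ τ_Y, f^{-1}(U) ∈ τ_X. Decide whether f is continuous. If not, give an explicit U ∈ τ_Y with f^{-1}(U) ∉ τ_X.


f is NOT continuous.

Compute f^{-1}(U) for each U ∈ τ_Y:
  U = ∅: f^{-1}(U) = ∅ ∈ τ_X ✓.
  U = {p95}: f^{-1}(U) = {N} ∉ τ_X ✗.
  U = {p96}: f^{-1}(U) = ∅ ∈ τ_X ✓.
  U = {p95, p96}: f^{-1}(U) = {N} ∉ τ_X ✗.
  U = {p94, p95, p96}: f^{-1}(U) = {L, M, N, O} ∈ τ_X ✓.
Found U = {p95} with f^{-1}(U) = {N} not in τ_X. Therefore f is NOT continuous.


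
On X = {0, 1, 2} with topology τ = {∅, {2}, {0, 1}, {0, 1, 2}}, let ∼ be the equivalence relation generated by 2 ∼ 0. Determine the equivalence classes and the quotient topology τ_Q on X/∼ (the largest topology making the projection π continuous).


X/∼ = {[0=2], [1]}; |τ_Q| = 2.

Equivalence classes: [0=2], [1].
Quotient map π: X → X/∼ sends 0 ↦ [0=2], 1 ↦ [1], 2 ↦ [0=2].
For each subset V ⊆ X/∼, compute π^{-1}(V) ⊆ X and check whether π^{-1}(V) ∈ τ. V is open in τ_Q iff π^{-1}(V) ∈ τ.
  V = {}: π^{-1}(V) = ∅ ∈ τ ✓.
  V = {[0=2]}: π^{-1}(V) = {0, 2} ∉ τ ✗.
  V = {[1]}: π^{-1}(V) = {1} ∉ τ ✗.
  V = {[0=2], [1]}: π^{-1}(V) = {0, 1, 2} ∈ τ ✓.
Open sets in the quotient: τ_Q = {{}, {[0=2], [1]}} (2 elements).


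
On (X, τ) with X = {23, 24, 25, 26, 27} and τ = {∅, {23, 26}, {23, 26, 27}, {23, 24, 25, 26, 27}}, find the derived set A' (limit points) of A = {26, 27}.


A' = {23, 24, 25, 27}

For each x ∈ X, list the open sets U ∈ τ with x ∈ U, then check whether U ∩ (A ∖ {x}) ≠ ∅ for every such U.
  x = 23: opens ∋ x are {23, 26}, {23, 26, 27}, {23, 24, 25, 26, 27}; each meets A ∖ {23}, so x IS a limit point.
  x = 24: opens ∋ x are {23, 24, 25, 26, 27}; each meets A ∖ {24}, so x IS a limit point.
  x = 25: opens ∋ x are {23, 24, 25, 26, 27}; each meets A ∖ {25}, so x IS a limit point.
  x = 26: open {23, 26} ∋ x has {23, 26} ∩ (A ∖ {26}) = ∅, so x is NOT a limit point.
  x = 27: opens ∋ x are {23, 26, 27}, {23, 24, 25, 26, 27}; each meets A ∖ {27}, so x IS a limit point.
Collecting: A' = {23, 24, 25, 27}.


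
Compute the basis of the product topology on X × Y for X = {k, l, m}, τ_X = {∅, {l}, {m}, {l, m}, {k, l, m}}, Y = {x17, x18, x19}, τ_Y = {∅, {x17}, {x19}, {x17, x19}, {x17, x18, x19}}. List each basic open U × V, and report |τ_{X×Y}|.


Basis B = {∅ × ∅, {l} × {x17}, {l} × {x19}, {m} × {x17}, {m} × {x19}, {l} × {x17, x19}, {l, m} × {x17}, {l, m} × {x19}, {m} × {x17, x19}, {k, l, m} × {x17}, {k, l, m} × {x19}, {l} × {x17, x18, x19}, {m} × {x17, x18, x19}, {l, m} × {x17, x19}, {k, l, m} × {x17, x19}, {l, m} × {x17, x18, x19}, {k, l, m} × {x17, x18, x19}}; |τ_{X×Y}| = 48.

Enumerate products U × V with U ∈ τ_X, V ∈ τ_Y (deduplicated):
  ∅ × ∅ = {} (∅)
  {l} × {x17} = {(l,x17)}
  {l} × {x19} = {(l,x19)}
  {m} × {x17} = {(m,x17)}
  {m} × {x19} = {(m,x19)}
  {l} × {x17, x19} = {(l,x17), (l,x19)}
  {l, m} × {x17} = {(l,x17), (m,x17)}
  {l, m} × {x19} = {(l,x19), (m,x19)}
  {m} × {x17, x19} = {(m,x17), (m,x19)}
  {k, l, m} × {x17} = {(k,x17), (l,x17), (m,x17)}
  {k, l, m} × {x19} = {(k,x19), (l,x19), (m,x19)}
  {l} × {x17, x18, x19} = {(l,x17), (l,x18), (l,x19)}
  {m} × {x17, x18, x19} = {(m,x17), (m,x18), (m,x19)}
  {l, m} × {x17, x19} = {(l,x17), (l,x19), (m,x17), (m,x19)}
  {k, l, m} × {x17, x19} = {(k,x17), (k,x19), (l,x17), (l,x19), (m,x17), (m,x19)}
  {l, m} × {x17, x18, x19} = {(l,x17), (l,x18), (l,x19), (m,x17), (m,x18), (m,x19)}
  {k, l, m} × {x17, x18, x19} = {(k,x17), (k,x18), (k,x19), (l,x17), (l,x18), (l,x19), (m,x17), (m,x18), (m,x19)}
These 17 distinct sets form the basis B.
Close under arbitrary unions to get τ_{X×Y}; counting gives |τ_{X×Y}| = 48.


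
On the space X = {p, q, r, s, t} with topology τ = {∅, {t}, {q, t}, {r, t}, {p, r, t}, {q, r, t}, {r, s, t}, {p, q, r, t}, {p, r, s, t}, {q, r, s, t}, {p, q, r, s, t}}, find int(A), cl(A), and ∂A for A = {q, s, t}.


int(A) = {q, t}, cl(A) = {p, q, r, s, t}, ∂A = {p, r, s}.

Closed sets in (X, τ) are complements of opens:
  closed(X, τ) = {∅, {p}, {q}, {s}, {p, q}, {p, s}, {q, s}, {p, q, s}, {p, r, s}, {p, q, r, s}, {p, q, r, s, t}}.
int(A) = ⋃ {U ∈ τ : U ⊆ A}. Opens contained in A: ∅, {t}, {q, t}.
Taking the union of these: int(A) = {q, t}.
cl(A) = ⋂ {C closed : A ⊆ C}. Closed sets containing A: {p, q, r, s, t}.
Intersecting these: cl(A) = {p, q, r, s, t}.
∂A = cl(A) ∖ int(A) = {p, q, r, s, t} ∖ {q, t} = {p, r, s}.


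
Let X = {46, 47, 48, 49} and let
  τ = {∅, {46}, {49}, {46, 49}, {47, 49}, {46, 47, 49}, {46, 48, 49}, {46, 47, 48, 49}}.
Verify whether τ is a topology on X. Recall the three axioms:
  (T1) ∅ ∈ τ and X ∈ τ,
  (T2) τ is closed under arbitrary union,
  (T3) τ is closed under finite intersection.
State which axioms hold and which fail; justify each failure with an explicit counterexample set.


τ IS a topology on X.

Axiom (T1): ∅ ∈ τ? Yes; X ∈ τ? Yes.
Axiom (T2/T3): check pairwise unions and intersections of members of τ.
All pairwise intersections and unions checked — each lies in τ. Therefore τ satisfies (T1), (T2), (T3): it IS a topology on X.


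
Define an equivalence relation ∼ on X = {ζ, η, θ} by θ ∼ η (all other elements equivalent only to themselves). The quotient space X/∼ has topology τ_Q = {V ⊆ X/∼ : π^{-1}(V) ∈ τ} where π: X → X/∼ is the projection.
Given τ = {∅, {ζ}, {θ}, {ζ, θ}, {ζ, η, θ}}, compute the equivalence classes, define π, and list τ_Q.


X/∼ = {[ζ], [η=θ]}; |τ_Q| = 3.

Equivalence classes: [ζ], [η=θ].
Quotient map π: X → X/∼ sends ζ ↦ [ζ], η ↦ [η=θ], θ ↦ [η=θ].
For each subset V ⊆ X/∼, compute π^{-1}(V) ⊆ X and check whether π^{-1}(V) ∈ τ. V is open in τ_Q iff π^{-1}(V) ∈ τ.
  V = {}: π^{-1}(V) = ∅ ∈ τ ✓.
  V = {[ζ]}: π^{-1}(V) = {ζ} ∈ τ ✓.
  V = {[η=θ]}: π^{-1}(V) = {η, θ} ∉ τ ✗.
  V = {[ζ], [η=θ]}: π^{-1}(V) = {ζ, η, θ} ∈ τ ✓.
Open sets in the quotient: τ_Q = {{}, {[ζ]}, {[ζ], [η=θ]}} (3 elements).


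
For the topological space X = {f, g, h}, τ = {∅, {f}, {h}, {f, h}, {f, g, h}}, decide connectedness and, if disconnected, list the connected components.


(X, τ) is connected.

Find clopen sets (U ∈ τ with X ∖ U ∈ τ):
  U = ∅, X ∖ U = {f, g, h} — both open, so U is clopen.
  U = {f, g, h}, X ∖ U = ∅ — both open, so U is clopen.
Only trivial clopens (∅ and X) exist, so (X, τ) is connected.
Compute connected components by grouping points that agree on all clopens:
  component: {f, g, h}


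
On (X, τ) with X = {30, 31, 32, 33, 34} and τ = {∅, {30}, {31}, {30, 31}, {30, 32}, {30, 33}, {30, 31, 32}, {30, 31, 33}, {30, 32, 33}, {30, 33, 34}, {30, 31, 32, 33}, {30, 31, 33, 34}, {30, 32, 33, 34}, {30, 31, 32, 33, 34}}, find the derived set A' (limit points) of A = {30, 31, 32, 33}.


A' = {32, 33, 34}

For each x ∈ X, list the open sets U ∈ τ with x ∈ U, then check whether U ∩ (A ∖ {x}) ≠ ∅ for every such U.
  x = 30: open {30} ∋ x has {30} ∩ (A ∖ {30}) = ∅, so x is NOT a limit point.
  x = 31: open {31} ∋ x has {31} ∩ (A ∖ {31}) = ∅, so x is NOT a limit point.
  x = 32: opens ∋ x are {30, 32}, {30, 31, 32}, {30, 32, 33}, {30, 31, 32, 33}, {30, 32, 33, 34}, {30, 31, 32, 33, 34}; each meets A ∖ {32}, so x IS a limit point.
  x = 33: opens ∋ x are {30, 33}, {30, 31, 33}, {30, 32, 33}, {30, 33, 34}, {30, 31, 32, 33}, {30, 31, 33, 34}, {30, 32, 33, 34}, {30, 31, 32, 33, 34}; each meets A ∖ {33}, so x IS a limit point.
  x = 34: opens ∋ x are {30, 33, 34}, {30, 31, 33, 34}, {30, 32, 33, 34}, {30, 31, 32, 33, 34}; each meets A ∖ {34}, so x IS a limit point.
Collecting: A' = {32, 33, 34}.


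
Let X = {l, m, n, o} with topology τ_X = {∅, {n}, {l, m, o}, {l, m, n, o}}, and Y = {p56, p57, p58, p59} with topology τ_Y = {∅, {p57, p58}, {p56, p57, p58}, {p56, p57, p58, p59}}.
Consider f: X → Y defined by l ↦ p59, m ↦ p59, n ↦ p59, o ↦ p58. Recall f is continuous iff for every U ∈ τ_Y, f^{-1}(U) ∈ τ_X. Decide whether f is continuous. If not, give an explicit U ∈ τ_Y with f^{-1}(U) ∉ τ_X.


f is NOT continuous.

Compute f^{-1}(U) for each U ∈ τ_Y:
  U = ∅: f^{-1}(U) = ∅ ∈ τ_X ✓.
  U = {p57, p58}: f^{-1}(U) = {o} ∉ τ_X ✗.
  U = {p56, p57, p58}: f^{-1}(U) = {o} ∉ τ_X ✗.
  U = {p56, p57, p58, p59}: f^{-1}(U) = {l, m, n, o} ∈ τ_X ✓.
Found U = {p57, p58} with f^{-1}(U) = {o} not in τ_X. Therefore f is NOT continuous.


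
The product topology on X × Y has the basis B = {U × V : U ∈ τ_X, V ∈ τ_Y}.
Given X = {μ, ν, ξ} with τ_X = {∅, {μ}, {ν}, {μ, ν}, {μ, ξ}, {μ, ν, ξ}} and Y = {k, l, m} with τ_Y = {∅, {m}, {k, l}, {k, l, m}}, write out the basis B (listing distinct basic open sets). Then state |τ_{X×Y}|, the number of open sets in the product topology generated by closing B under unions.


Basis B = {∅ × ∅, {μ} × {m}, {ν} × {m}, {μ} × {k, l}, {μ, ν} × {m}, {μ, ξ} × {m}, {ν} × {k, l}, {μ} × {k, l, m}, {μ, ν, ξ} × {m}, {ν} × {k, l, m}, {μ, ν} × {k, l}, {μ, ξ} × {k, l}, {μ, ν} × {k, l, m}, {μ, ξ} × {k, l, m}, {μ, ν, ξ} × {k, l}, {μ, ν, ξ} × {k, l, m}}; |τ_{X×Y}| = 36.

Enumerate products U × V with U ∈ τ_X, V ∈ τ_Y (deduplicated):
  ∅ × ∅ = {} (∅)
  {μ} × {m} = {(μ,m)}
  {ν} × {m} = {(ν,m)}
  {μ} × {k, l} = {(μ,k), (μ,l)}
  {μ, ν} × {m} = {(μ,m), (ν,m)}
  {μ, ξ} × {m} = {(μ,m), (ξ,m)}
  {ν} × {k, l} = {(ν,k), (ν,l)}
  {μ} × {k, l, m} = {(μ,k), (μ,l), (μ,m)}
  {μ, ν, ξ} × {m} = {(μ,m), (ν,m), (ξ,m)}
  {ν} × {k, l, m} = {(ν,k), (ν,l), (ν,m)}
  {μ, ν} × {k, l} = {(μ,k), (μ,l), (ν,k), (ν,l)}
  {μ, ξ} × {k, l} = {(μ,k), (μ,l), (ξ,k), (ξ,l)}
  {μ, ν} × {k, l, m} = {(μ,k), (μ,l), (μ,m), (ν,k), (ν,l), (ν,m)}
  {μ, ξ} × {k, l, m} = {(μ,k), (μ,l), (μ,m), (ξ,k), (ξ,l), (ξ,m)}
  {μ, ν, ξ} × {k, l} = {(μ,k), (μ,l), (ν,k), (ν,l), (ξ,k), (ξ,l)}
  {μ, ν, ξ} × {k, l, m} = {(μ,k), (μ,l), (μ,m), (ν,k), (ν,l), (ν,m), (ξ,k), (ξ,l), (ξ,m)}
These 16 distinct sets form the basis B.
Close under arbitrary unions to get τ_{X×Y}; counting gives |τ_{X×Y}| = 36.


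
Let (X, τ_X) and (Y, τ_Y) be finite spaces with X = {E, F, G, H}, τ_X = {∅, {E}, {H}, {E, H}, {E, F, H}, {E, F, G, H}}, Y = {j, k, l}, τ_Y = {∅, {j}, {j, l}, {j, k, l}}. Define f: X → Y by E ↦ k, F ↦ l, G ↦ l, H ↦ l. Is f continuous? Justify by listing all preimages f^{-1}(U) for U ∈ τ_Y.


f is NOT continuous.

Compute f^{-1}(U) for each U ∈ τ_Y:
  U = ∅: f^{-1}(U) = ∅ ∈ τ_X ✓.
  U = {j}: f^{-1}(U) = ∅ ∈ τ_X ✓.
  U = {j, l}: f^{-1}(U) = {F, G, H} ∉ τ_X ✗.
  U = {j, k, l}: f^{-1}(U) = {E, F, G, H} ∈ τ_X ✓.
Found U = {j, l} with f^{-1}(U) = {F, G, H} not in τ_X. Therefore f is NOT continuous.


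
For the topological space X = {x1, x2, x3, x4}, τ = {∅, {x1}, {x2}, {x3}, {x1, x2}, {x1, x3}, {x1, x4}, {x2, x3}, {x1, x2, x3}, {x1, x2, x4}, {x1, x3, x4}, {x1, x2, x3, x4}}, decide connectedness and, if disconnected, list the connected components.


(X, τ) is disconnected; components = [{x2}, {x3}, {x1, x4}].

Find clopen sets (U ∈ τ with X ∖ U ∈ τ):
  U = ∅, X ∖ U = {x1, x2, x3, x4} — both open, so U is clopen.
  U = {x2}, X ∖ U = {x1, x3, x4} — both open, so U is clopen.
  U = {x3}, X ∖ U = {x1, x2, x4} — both open, so U is clopen.
  U = {x1, x4}, X ∖ U = {x2, x3} — both open, so U is clopen.
  U = {x2, x3}, X ∖ U = {x1, x4} — both open, so U is clopen.
  U = {x1, x2, x4}, X ∖ U = {x3} — both open, so U is clopen.
  U = {x1, x3, x4}, X ∖ U = {x2} — both open, so U is clopen.
  U = {x1, x2, x3, x4}, X ∖ U = ∅ — both open, so U is clopen.
Nontrivial clopen(s) exist: e.g. {x2, x3}. So (X, τ) is disconnected.
Compute connected components by grouping points that agree on all clopens:
  component: {x2}
  component: {x3}
  component: {x1, x4}


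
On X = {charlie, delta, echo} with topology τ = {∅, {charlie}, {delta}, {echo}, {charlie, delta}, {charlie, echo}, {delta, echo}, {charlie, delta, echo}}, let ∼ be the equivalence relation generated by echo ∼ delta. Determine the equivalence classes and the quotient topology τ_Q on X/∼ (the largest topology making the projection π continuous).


X/∼ = {[charlie], [delta=echo]}; |τ_Q| = 4.

Equivalence classes: [charlie], [delta=echo].
Quotient map π: X → X/∼ sends charlie ↦ [charlie], delta ↦ [delta=echo], echo ↦ [delta=echo].
For each subset V ⊆ X/∼, compute π^{-1}(V) ⊆ X and check whether π^{-1}(V) ∈ τ. V is open in τ_Q iff π^{-1}(V) ∈ τ.
  V = {}: π^{-1}(V) = ∅ ∈ τ ✓.
  V = {[charlie]}: π^{-1}(V) = {charlie} ∈ τ ✓.
  V = {[delta=echo]}: π^{-1}(V) = {delta, echo} ∈ τ ✓.
  V = {[charlie], [delta=echo]}: π^{-1}(V) = {charlie, delta, echo} ∈ τ ✓.
Open sets in the quotient: τ_Q = {{}, {[charlie]}, {[delta=echo]}, {[charlie], [delta=echo]}} (4 elements).


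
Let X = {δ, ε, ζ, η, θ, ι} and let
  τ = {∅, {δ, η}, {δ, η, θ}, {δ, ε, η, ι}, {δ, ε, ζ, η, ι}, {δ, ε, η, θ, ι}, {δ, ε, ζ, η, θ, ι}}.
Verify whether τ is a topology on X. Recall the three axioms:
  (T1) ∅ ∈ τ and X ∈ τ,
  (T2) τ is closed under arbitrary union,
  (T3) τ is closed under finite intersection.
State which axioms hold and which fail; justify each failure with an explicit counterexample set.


τ IS a topology on X.

Axiom (T1): ∅ ∈ τ? Yes; X ∈ τ? Yes.
Axiom (T2/T3): check pairwise unions and intersections of members of τ.
All pairwise intersections and unions checked — each lies in τ. Therefore τ satisfies (T1), (T2), (T3): it IS a topology on X.


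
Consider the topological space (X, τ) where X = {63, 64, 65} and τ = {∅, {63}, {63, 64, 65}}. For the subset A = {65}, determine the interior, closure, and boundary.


int(A) = ∅, cl(A) = {64, 65}, ∂A = {64, 65}.

Closed sets in (X, τ) are complements of opens:
  closed(X, τ) = {∅, {64, 65}, {63, 64, 65}}.
int(A) = ⋃ {U ∈ τ : U ⊆ A}. Opens contained in A: ∅.
Taking the union of these: int(A) = ∅.
cl(A) = ⋂ {C closed : A ⊆ C}. Closed sets containing A: {64, 65}, {63, 64, 65}.
Intersecting these: cl(A) = {64, 65}.
∂A = cl(A) ∖ int(A) = {64, 65} ∖ ∅ = {64, 65}.


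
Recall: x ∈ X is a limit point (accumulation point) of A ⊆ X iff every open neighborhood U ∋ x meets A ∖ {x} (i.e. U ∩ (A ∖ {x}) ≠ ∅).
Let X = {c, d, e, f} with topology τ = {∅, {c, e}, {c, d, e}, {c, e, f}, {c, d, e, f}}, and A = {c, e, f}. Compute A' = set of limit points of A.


A' = {c, d, e, f}

For each x ∈ X, list the open sets U ∈ τ with x ∈ U, then check whether U ∩ (A ∖ {x}) ≠ ∅ for every such U.
  x = c: opens ∋ x are {c, e}, {c, d, e}, {c, e, f}, {c, d, e, f}; each meets A ∖ {c}, so x IS a limit point.
  x = d: opens ∋ x are {c, d, e}, {c, d, e, f}; each meets A ∖ {d}, so x IS a limit point.
  x = e: opens ∋ x are {c, e}, {c, d, e}, {c, e, f}, {c, d, e, f}; each meets A ∖ {e}, so x IS a limit point.
  x = f: opens ∋ x are {c, e, f}, {c, d, e, f}; each meets A ∖ {f}, so x IS a limit point.
Collecting: A' = {c, d, e, f}.


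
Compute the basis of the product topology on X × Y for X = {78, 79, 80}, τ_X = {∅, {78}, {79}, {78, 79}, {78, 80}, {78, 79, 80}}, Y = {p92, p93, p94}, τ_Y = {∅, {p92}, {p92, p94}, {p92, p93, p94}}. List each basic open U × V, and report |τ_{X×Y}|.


Basis B = {∅ × ∅, {78} × {p92}, {79} × {p92}, {78} × {p92, p94}, {78, 79} × {p92}, {78, 80} × {p92}, {79} × {p92, p94}, {78} × {p92, p93, p94}, {78, 79, 80} × {p92}, {79} × {p92, p93, p94}, {78, 79} × {p92, p94}, {78, 80} × {p92, p94}, {78, 79} × {p92, p93, p94}, {78, 80} × {p92, p93, p94}, {78, 79, 80} × {p92, p94}, {78, 79, 80} × {p92, p93, p94}}; |τ_{X×Y}| = 40.

Enumerate products U × V with U ∈ τ_X, V ∈ τ_Y (deduplicated):
  ∅ × ∅ = {} (∅)
  {78} × {p92} = {(78,p92)}
  {79} × {p92} = {(79,p92)}
  {78} × {p92, p94} = {(78,p92), (78,p94)}
  {78, 79} × {p92} = {(78,p92), (79,p92)}
  {78, 80} × {p92} = {(78,p92), (80,p92)}
  {79} × {p92, p94} = {(79,p92), (79,p94)}
  {78} × {p92, p93, p94} = {(78,p92), (78,p93), (78,p94)}
  {78, 79, 80} × {p92} = {(78,p92), (79,p92), (80,p92)}
  {79} × {p92, p93, p94} = {(79,p92), (79,p93), (79,p94)}
  {78, 79} × {p92, p94} = {(78,p92), (78,p94), (79,p92), (79,p94)}
  {78, 80} × {p92, p94} = {(78,p92), (78,p94), (80,p92), (80,p94)}
  {78, 79} × {p92, p93, p94} = {(78,p92), (78,p93), (78,p94), (79,p92), (79,p93), (79,p94)}
  {78, 80} × {p92, p93, p94} = {(78,p92), (78,p93), (78,p94), (80,p92), (80,p93), (80,p94)}
  {78, 79, 80} × {p92, p94} = {(78,p92), (78,p94), (79,p92), (79,p94), (80,p92), (80,p94)}
  {78, 79, 80} × {p92, p93, p94} = {(78,p92), (78,p93), (78,p94), (79,p92), (79,p93), (79,p94), (80,p92), (80,p93), (80,p94)}
These 16 distinct sets form the basis B.
Close under arbitrary unions to get τ_{X×Y}; counting gives |τ_{X×Y}| = 40.


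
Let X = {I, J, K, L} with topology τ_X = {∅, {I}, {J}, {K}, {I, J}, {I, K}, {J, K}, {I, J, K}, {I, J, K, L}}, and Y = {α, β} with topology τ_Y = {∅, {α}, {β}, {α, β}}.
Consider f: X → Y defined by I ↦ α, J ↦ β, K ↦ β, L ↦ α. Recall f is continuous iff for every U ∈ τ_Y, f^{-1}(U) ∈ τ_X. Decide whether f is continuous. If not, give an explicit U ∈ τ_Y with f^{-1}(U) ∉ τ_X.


f is NOT continuous.

Compute f^{-1}(U) for each U ∈ τ_Y:
  U = ∅: f^{-1}(U) = ∅ ∈ τ_X ✓.
  U = {α}: f^{-1}(U) = {I, L} ∉ τ_X ✗.
  U = {β}: f^{-1}(U) = {J, K} ∈ τ_X ✓.
  U = {α, β}: f^{-1}(U) = {I, J, K, L} ∈ τ_X ✓.
Found U = {α} with f^{-1}(U) = {I, L} not in τ_X. Therefore f is NOT continuous.


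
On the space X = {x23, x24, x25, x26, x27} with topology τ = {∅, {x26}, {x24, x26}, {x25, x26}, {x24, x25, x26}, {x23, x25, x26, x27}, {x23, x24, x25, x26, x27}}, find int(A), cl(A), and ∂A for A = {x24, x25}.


int(A) = ∅, cl(A) = {x23, x24, x25, x27}, ∂A = {x23, x24, x25, x27}.

Closed sets in (X, τ) are complements of opens:
  closed(X, τ) = {∅, {x24}, {x23, x27}, {x23, x24, x27}, {x23, x25, x27}, {x23, x24, x25, x27}, {x23, x24, x25, x26, x27}}.
int(A) = ⋃ {U ∈ τ : U ⊆ A}. Opens contained in A: ∅.
Taking the union of these: int(A) = ∅.
cl(A) = ⋂ {C closed : A ⊆ C}. Closed sets containing A: {x23, x24, x25, x27}, {x23, x24, x25, x26, x27}.
Intersecting these: cl(A) = {x23, x24, x25, x27}.
∂A = cl(A) ∖ int(A) = {x23, x24, x25, x27} ∖ ∅ = {x23, x24, x25, x27}.


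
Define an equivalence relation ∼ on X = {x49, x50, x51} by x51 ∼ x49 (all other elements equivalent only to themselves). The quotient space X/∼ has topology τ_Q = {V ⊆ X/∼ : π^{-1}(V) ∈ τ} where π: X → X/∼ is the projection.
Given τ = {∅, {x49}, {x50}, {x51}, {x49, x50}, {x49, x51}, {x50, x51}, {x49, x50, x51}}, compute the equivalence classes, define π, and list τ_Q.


X/∼ = {[x49=x51], [x50]}; |τ_Q| = 4.

Equivalence classes: [x49=x51], [x50].
Quotient map π: X → X/∼ sends x49 ↦ [x49=x51], x50 ↦ [x50], x51 ↦ [x49=x51].
For each subset V ⊆ X/∼, compute π^{-1}(V) ⊆ X and check whether π^{-1}(V) ∈ τ. V is open in τ_Q iff π^{-1}(V) ∈ τ.
  V = {}: π^{-1}(V) = ∅ ∈ τ ✓.
  V = {[x49=x51]}: π^{-1}(V) = {x49, x51} ∈ τ ✓.
  V = {[x50]}: π^{-1}(V) = {x50} ∈ τ ✓.
  V = {[x49=x51], [x50]}: π^{-1}(V) = {x49, x50, x51} ∈ τ ✓.
Open sets in the quotient: τ_Q = {{}, {[x49=x51]}, {[x50]}, {[x49=x51], [x50]}} (4 elements).


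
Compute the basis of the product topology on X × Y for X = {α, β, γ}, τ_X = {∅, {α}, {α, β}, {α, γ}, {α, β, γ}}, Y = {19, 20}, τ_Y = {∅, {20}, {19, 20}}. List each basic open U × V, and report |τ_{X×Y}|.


Basis B = {∅ × ∅, {α} × {20}, {α} × {19, 20}, {α, β} × {20}, {α, γ} × {20}, {α, β, γ} × {20}, {α, β} × {19, 20}, {α, γ} × {19, 20}, {α, β, γ} × {19, 20}}; |τ_{X×Y}| = 14.

Enumerate products U × V with U ∈ τ_X, V ∈ τ_Y (deduplicated):
  ∅ × ∅ = {} (∅)
  {α} × {20} = {(α,20)}
  {α} × {19, 20} = {(α,19), (α,20)}
  {α, β} × {20} = {(α,20), (β,20)}
  {α, γ} × {20} = {(α,20), (γ,20)}
  {α, β, γ} × {20} = {(α,20), (β,20), (γ,20)}
  {α, β} × {19, 20} = {(α,19), (α,20), (β,19), (β,20)}
  {α, γ} × {19, 20} = {(α,19), (α,20), (γ,19), (γ,20)}
  {α, β, γ} × {19, 20} = {(α,19), (α,20), (β,19), (β,20), (γ,19), (γ,20)}
These 9 distinct sets form the basis B.
Close under arbitrary unions to get τ_{X×Y}; counting gives |τ_{X×Y}| = 14.


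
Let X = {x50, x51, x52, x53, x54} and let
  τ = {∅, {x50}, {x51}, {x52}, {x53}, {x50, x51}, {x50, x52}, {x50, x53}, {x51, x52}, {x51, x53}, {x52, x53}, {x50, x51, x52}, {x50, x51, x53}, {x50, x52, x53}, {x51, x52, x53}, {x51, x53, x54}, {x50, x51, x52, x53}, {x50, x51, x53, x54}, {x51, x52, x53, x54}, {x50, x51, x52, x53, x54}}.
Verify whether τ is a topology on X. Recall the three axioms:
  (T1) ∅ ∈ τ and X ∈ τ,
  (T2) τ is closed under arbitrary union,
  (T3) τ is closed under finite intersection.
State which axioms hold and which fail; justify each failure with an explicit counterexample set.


τ IS a topology on X.

Axiom (T1): ∅ ∈ τ? Yes; X ∈ τ? Yes.
Axiom (T2/T3): check pairwise unions and intersections of members of τ.
All pairwise intersections and unions checked — each lies in τ. Therefore τ satisfies (T1), (T2), (T3): it IS a topology on X.


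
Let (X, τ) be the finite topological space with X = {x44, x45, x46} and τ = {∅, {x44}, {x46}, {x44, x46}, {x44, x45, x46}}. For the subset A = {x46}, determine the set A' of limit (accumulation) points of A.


A' = {x45}

For each x ∈ X, list the open sets U ∈ τ with x ∈ U, then check whether U ∩ (A ∖ {x}) ≠ ∅ for every such U.
  x = x44: open {x44} ∋ x has {x44} ∩ (A ∖ {x44}) = ∅, so x is NOT a limit point.
  x = x45: opens ∋ x are {x44, x45, x46}; each meets A ∖ {x45}, so x IS a limit point.
  x = x46: open {x46} ∋ x has {x46} ∩ (A ∖ {x46}) = ∅, so x is NOT a limit point.
Collecting: A' = {x45}.


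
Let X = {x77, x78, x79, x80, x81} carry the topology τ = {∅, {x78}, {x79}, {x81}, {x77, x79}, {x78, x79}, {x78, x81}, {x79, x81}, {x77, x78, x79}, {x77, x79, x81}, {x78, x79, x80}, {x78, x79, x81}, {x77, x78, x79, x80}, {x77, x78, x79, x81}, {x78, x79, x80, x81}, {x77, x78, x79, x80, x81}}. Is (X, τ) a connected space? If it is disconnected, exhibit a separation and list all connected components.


(X, τ) is disconnected; components = [{x81}, {x77, x78, x79, x80}].

Find clopen sets (U ∈ τ with X ∖ U ∈ τ):
  U = ∅, X ∖ U = {x77, x78, x79, x80, x81} — both open, so U is clopen.
  U = {x81}, X ∖ U = {x77, x78, x79, x80} — both open, so U is clopen.
  U = {x77, x78, x79, x80}, X ∖ U = {x81} — both open, so U is clopen.
  U = {x77, x78, x79, x80, x81}, X ∖ U = ∅ — both open, so U is clopen.
Nontrivial clopen(s) exist: e.g. {x77, x78, x79, x80}. So (X, τ) is disconnected.
Compute connected components by grouping points that agree on all clopens:
  component: {x81}
  component: {x77, x78, x79, x80}


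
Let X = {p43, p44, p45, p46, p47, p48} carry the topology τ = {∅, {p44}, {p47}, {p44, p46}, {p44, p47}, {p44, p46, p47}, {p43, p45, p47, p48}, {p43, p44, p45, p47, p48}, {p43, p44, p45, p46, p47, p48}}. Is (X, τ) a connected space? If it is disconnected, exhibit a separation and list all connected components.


(X, τ) is disconnected; components = [{p44, p46}, {p43, p45, p47, p48}].

Find clopen sets (U ∈ τ with X ∖ U ∈ τ):
  U = ∅, X ∖ U = {p43, p44, p45, p46, p47, p48} — both open, so U is clopen.
  U = {p44, p46}, X ∖ U = {p43, p45, p47, p48} — both open, so U is clopen.
  U = {p43, p45, p47, p48}, X ∖ U = {p44, p46} — both open, so U is clopen.
  U = {p43, p44, p45, p46, p47, p48}, X ∖ U = ∅ — both open, so U is clopen.
Nontrivial clopen(s) exist: e.g. {p43, p45, p47, p48}. So (X, τ) is disconnected.
Compute connected components by grouping points that agree on all clopens:
  component: {p44, p46}
  component: {p43, p45, p47, p48}


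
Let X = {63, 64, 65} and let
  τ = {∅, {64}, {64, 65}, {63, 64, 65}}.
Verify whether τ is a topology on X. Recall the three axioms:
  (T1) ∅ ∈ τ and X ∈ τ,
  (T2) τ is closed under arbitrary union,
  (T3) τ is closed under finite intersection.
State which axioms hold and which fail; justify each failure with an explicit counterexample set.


τ IS a topology on X.

Axiom (T1): ∅ ∈ τ? Yes; X ∈ τ? Yes.
Axiom (T2/T3): check pairwise unions and intersections of members of τ.
All pairwise intersections and unions checked — each lies in τ. Therefore τ satisfies (T1), (T2), (T3): it IS a topology on X.


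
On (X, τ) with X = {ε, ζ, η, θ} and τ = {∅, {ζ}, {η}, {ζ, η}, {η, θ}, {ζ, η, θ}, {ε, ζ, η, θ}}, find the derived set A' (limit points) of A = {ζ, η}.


A' = {ε, θ}

For each x ∈ X, list the open sets U ∈ τ with x ∈ U, then check whether U ∩ (A ∖ {x}) ≠ ∅ for every such U.
  x = ε: opens ∋ x are {ε, ζ, η, θ}; each meets A ∖ {ε}, so x IS a limit point.
  x = ζ: open {ζ} ∋ x has {ζ} ∩ (A ∖ {ζ}) = ∅, so x is NOT a limit point.
  x = η: open {η} ∋ x has {η} ∩ (A ∖ {η}) = ∅, so x is NOT a limit point.
  x = θ: opens ∋ x are {η, θ}, {ζ, η, θ}, {ε, ζ, η, θ}; each meets A ∖ {θ}, so x IS a limit point.
Collecting: A' = {ε, θ}.


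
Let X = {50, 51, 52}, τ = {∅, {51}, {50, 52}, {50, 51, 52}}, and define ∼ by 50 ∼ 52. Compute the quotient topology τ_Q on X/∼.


X/∼ = {[50=52], [51]}; |τ_Q| = 4.

Equivalence classes: [50=52], [51].
Quotient map π: X → X/∼ sends 50 ↦ [50=52], 51 ↦ [51], 52 ↦ [50=52].
For each subset V ⊆ X/∼, compute π^{-1}(V) ⊆ X and check whether π^{-1}(V) ∈ τ. V is open in τ_Q iff π^{-1}(V) ∈ τ.
  V = {}: π^{-1}(V) = ∅ ∈ τ ✓.
  V = {[50=52]}: π^{-1}(V) = {50, 52} ∈ τ ✓.
  V = {[51]}: π^{-1}(V) = {51} ∈ τ ✓.
  V = {[50=52], [51]}: π^{-1}(V) = {50, 51, 52} ∈ τ ✓.
Open sets in the quotient: τ_Q = {{}, {[50=52]}, {[51]}, {[50=52], [51]}} (4 elements).


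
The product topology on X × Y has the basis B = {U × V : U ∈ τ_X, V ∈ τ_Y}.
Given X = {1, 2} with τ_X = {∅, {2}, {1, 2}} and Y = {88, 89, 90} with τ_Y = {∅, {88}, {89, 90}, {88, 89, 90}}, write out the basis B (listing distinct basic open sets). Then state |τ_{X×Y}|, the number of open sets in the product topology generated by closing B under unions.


Basis B = {∅ × ∅, {2} × {88}, {1, 2} × {88}, {2} × {89, 90}, {2} × {88, 89, 90}, {1, 2} × {89, 90}, {1, 2} × {88, 89, 90}}; |τ_{X×Y}| = 9.

Enumerate products U × V with U ∈ τ_X, V ∈ τ_Y (deduplicated):
  ∅ × ∅ = {} (∅)
  {2} × {88} = {(2,88)}
  {1, 2} × {88} = {(1,88), (2,88)}
  {2} × {89, 90} = {(2,89), (2,90)}
  {2} × {88, 89, 90} = {(2,88), (2,89), (2,90)}
  {1, 2} × {89, 90} = {(1,89), (1,90), (2,89), (2,90)}
  {1, 2} × {88, 89, 90} = {(1,88), (1,89), (1,90), (2,88), (2,89), (2,90)}
These 7 distinct sets form the basis B.
Close under arbitrary unions to get τ_{X×Y}; counting gives |τ_{X×Y}| = 9.


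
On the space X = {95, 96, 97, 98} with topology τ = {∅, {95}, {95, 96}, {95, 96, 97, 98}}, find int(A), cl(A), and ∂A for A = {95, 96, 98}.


int(A) = {95, 96}, cl(A) = {95, 96, 97, 98}, ∂A = {97, 98}.

Closed sets in (X, τ) are complements of opens:
  closed(X, τ) = {∅, {97, 98}, {96, 97, 98}, {95, 96, 97, 98}}.
int(A) = ⋃ {U ∈ τ : U ⊆ A}. Opens contained in A: ∅, {95}, {95, 96}.
Taking the union of these: int(A) = {95, 96}.
cl(A) = ⋂ {C closed : A ⊆ C}. Closed sets containing A: {95, 96, 97, 98}.
Intersecting these: cl(A) = {95, 96, 97, 98}.
∂A = cl(A) ∖ int(A) = {95, 96, 97, 98} ∖ {95, 96} = {97, 98}.


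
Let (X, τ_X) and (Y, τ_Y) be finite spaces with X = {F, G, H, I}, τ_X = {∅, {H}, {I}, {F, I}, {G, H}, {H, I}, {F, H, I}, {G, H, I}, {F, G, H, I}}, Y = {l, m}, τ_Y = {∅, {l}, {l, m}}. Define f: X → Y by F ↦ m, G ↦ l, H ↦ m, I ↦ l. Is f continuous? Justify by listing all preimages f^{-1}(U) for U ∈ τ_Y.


f is NOT continuous.

Compute f^{-1}(U) for each U ∈ τ_Y:
  U = ∅: f^{-1}(U) = ∅ ∈ τ_X ✓.
  U = {l}: f^{-1}(U) = {G, I} ∉ τ_X ✗.
  U = {l, m}: f^{-1}(U) = {F, G, H, I} ∈ τ_X ✓.
Found U = {l} with f^{-1}(U) = {G, I} not in τ_X. Therefore f is NOT continuous.


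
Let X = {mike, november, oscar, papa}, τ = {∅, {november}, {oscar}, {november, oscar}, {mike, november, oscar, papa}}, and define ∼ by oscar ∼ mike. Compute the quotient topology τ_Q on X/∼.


X/∼ = {[mike=oscar], [november], [papa]}; |τ_Q| = 3.

Equivalence classes: [mike=oscar], [november], [papa].
Quotient map π: X → X/∼ sends mike ↦ [mike=oscar], november ↦ [november], oscar ↦ [mike=oscar], papa ↦ [papa].
For each subset V ⊆ X/∼, compute π^{-1}(V) ⊆ X and check whether π^{-1}(V) ∈ τ. V is open in τ_Q iff π^{-1}(V) ∈ τ.
  V = {}: π^{-1}(V) = ∅ ∈ τ ✓.
  V = {[mike=oscar]}: π^{-1}(V) = {mike, oscar} ∉ τ ✗.
  V = {[november]}: π^{-1}(V) = {november} ∈ τ ✓.
  V = {[mike=oscar], [november]}: π^{-1}(V) = {mike, november, oscar} ∉ τ ✗.
  V = {[papa]}: π^{-1}(V) = {papa} ∉ τ ✗.
  V = {[mike=oscar], [papa]}: π^{-1}(V) = {mike, oscar, papa} ∉ τ ✗.
  V = {[november], [papa]}: π^{-1}(V) = {november, papa} ∉ τ ✗.
  V = {[mike=oscar], [november], [papa]}: π^{-1}(V) = {mike, november, oscar, papa} ∈ τ ✓.
Open sets in the quotient: τ_Q = {{}, {[november]}, {[mike=oscar], [november], [papa]}} (3 elements).


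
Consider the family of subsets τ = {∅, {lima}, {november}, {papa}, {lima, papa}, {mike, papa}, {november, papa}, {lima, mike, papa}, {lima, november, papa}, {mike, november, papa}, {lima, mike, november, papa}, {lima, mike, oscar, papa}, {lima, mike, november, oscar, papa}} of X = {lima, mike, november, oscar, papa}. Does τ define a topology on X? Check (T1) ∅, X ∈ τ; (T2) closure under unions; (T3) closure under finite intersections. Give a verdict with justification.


τ is NOT a topology on X.

Axiom (T1): ∅ ∈ τ? Yes; X ∈ τ? Yes.
Axiom (T2/T3): check pairwise unions and intersections of members of τ.
Counterexample for (T2): {lima} ∪ {november} = {lima, november} ∉ τ. Therefore τ is NOT a topology.


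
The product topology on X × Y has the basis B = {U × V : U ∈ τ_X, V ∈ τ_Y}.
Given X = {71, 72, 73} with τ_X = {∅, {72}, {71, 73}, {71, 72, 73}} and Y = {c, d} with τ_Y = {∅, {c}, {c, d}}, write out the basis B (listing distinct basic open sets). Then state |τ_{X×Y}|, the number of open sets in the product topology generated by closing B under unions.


Basis B = {∅ × ∅, {72} × {c}, {71, 73} × {c}, {72} × {c, d}, {71, 72, 73} × {c}, {71, 73} × {c, d}, {71, 72, 73} × {c, d}}; |τ_{X×Y}| = 9.

Enumerate products U × V with U ∈ τ_X, V ∈ τ_Y (deduplicated):
  ∅ × ∅ = {} (∅)
  {72} × {c} = {(72,c)}
  {71, 73} × {c} = {(71,c), (73,c)}
  {72} × {c, d} = {(72,c), (72,d)}
  {71, 72, 73} × {c} = {(71,c), (72,c), (73,c)}
  {71, 73} × {c, d} = {(71,c), (71,d), (73,c), (73,d)}
  {71, 72, 73} × {c, d} = {(71,c), (71,d), (72,c), (72,d), (73,c), (73,d)}
These 7 distinct sets form the basis B.
Close under arbitrary unions to get τ_{X×Y}; counting gives |τ_{X×Y}| = 9.


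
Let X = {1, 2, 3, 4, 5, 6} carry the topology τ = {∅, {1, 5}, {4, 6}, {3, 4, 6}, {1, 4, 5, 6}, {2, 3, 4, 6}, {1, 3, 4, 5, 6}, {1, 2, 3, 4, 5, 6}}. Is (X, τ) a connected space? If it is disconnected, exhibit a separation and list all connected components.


(X, τ) is disconnected; components = [{1, 5}, {2, 3, 4, 6}].

Find clopen sets (U ∈ τ with X ∖ U ∈ τ):
  U = ∅, X ∖ U = {1, 2, 3, 4, 5, 6} — both open, so U is clopen.
  U = {1, 5}, X ∖ U = {2, 3, 4, 6} — both open, so U is clopen.
  U = {2, 3, 4, 6}, X ∖ U = {1, 5} — both open, so U is clopen.
  U = {1, 2, 3, 4, 5, 6}, X ∖ U = ∅ — both open, so U is clopen.
Nontrivial clopen(s) exist: e.g. {1, 5}. So (X, τ) is disconnected.
Compute connected components by grouping points that agree on all clopens:
  component: {1, 5}
  component: {2, 3, 4, 6}


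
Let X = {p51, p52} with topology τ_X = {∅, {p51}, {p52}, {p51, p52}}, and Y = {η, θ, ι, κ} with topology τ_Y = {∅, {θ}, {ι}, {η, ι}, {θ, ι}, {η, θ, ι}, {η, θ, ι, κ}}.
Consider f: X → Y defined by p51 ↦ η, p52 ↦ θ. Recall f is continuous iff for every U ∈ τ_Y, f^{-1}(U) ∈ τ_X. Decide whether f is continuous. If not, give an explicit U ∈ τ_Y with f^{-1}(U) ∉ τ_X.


f IS continuous.

Compute f^{-1}(U) for each U ∈ τ_Y:
  U = ∅: f^{-1}(U) = ∅ ∈ τ_X ✓.
  U = {θ}: f^{-1}(U) = {p52} ∈ τ_X ✓.
  U = {ι}: f^{-1}(U) = ∅ ∈ τ_X ✓.
  U = {η, ι}: f^{-1}(U) = {p51} ∈ τ_X ✓.
  U = {θ, ι}: f^{-1}(U) = {p52} ∈ τ_X ✓.
  U = {η, θ, ι}: f^{-1}(U) = {p51, p52} ∈ τ_X ✓.
  U = {η, θ, ι, κ}: f^{-1}(U) = {p51, p52} ∈ τ_X ✓.
Every preimage lies in τ_X, so f IS continuous.


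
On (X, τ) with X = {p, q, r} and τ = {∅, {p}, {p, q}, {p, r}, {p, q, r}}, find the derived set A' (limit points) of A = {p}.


A' = {q, r}

For each x ∈ X, list the open sets U ∈ τ with x ∈ U, then check whether U ∩ (A ∖ {x}) ≠ ∅ for every such U.
  x = p: open {p} ∋ x has {p} ∩ (A ∖ {p}) = ∅, so x is NOT a limit point.
  x = q: opens ∋ x are {p, q}, {p, q, r}; each meets A ∖ {q}, so x IS a limit point.
  x = r: opens ∋ x are {p, r}, {p, q, r}; each meets A ∖ {r}, so x IS a limit point.
Collecting: A' = {q, r}.


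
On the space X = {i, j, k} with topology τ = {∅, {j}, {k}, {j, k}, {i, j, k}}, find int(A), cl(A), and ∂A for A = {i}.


int(A) = ∅, cl(A) = {i}, ∂A = {i}.

Closed sets in (X, τ) are complements of opens:
  closed(X, τ) = {∅, {i}, {i, j}, {i, k}, {i, j, k}}.
int(A) = ⋃ {U ∈ τ : U ⊆ A}. Opens contained in A: ∅.
Taking the union of these: int(A) = ∅.
cl(A) = ⋂ {C closed : A ⊆ C}. Closed sets containing A: {i}, {i, j}, {i, k}, {i, j, k}.
Intersecting these: cl(A) = {i}.
∂A = cl(A) ∖ int(A) = {i} ∖ ∅ = {i}.


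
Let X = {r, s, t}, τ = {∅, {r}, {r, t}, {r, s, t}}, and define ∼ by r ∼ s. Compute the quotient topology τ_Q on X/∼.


X/∼ = {[r=s], [t]}; |τ_Q| = 2.

Equivalence classes: [r=s], [t].
Quotient map π: X → X/∼ sends r ↦ [r=s], s ↦ [r=s], t ↦ [t].
For each subset V ⊆ X/∼, compute π^{-1}(V) ⊆ X and check whether π^{-1}(V) ∈ τ. V is open in τ_Q iff π^{-1}(V) ∈ τ.
  V = {}: π^{-1}(V) = ∅ ∈ τ ✓.
  V = {[r=s]}: π^{-1}(V) = {r, s} ∉ τ ✗.
  V = {[t]}: π^{-1}(V) = {t} ∉ τ ✗.
  V = {[r=s], [t]}: π^{-1}(V) = {r, s, t} ∈ τ ✓.
Open sets in the quotient: τ_Q = {{}, {[r=s], [t]}} (2 elements).


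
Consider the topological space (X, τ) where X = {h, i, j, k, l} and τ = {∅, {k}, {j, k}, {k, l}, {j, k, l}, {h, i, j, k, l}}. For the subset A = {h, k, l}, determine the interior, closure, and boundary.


int(A) = {k, l}, cl(A) = {h, i, j, k, l}, ∂A = {h, i, j}.

Closed sets in (X, τ) are complements of opens:
  closed(X, τ) = {∅, {h, i}, {h, i, j}, {h, i, l}, {h, i, j, l}, {h, i, j, k, l}}.
int(A) = ⋃ {U ∈ τ : U ⊆ A}. Opens contained in A: ∅, {k}, {k, l}.
Taking the union of these: int(A) = {k, l}.
cl(A) = ⋂ {C closed : A ⊆ C}. Closed sets containing A: {h, i, j, k, l}.
Intersecting these: cl(A) = {h, i, j, k, l}.
∂A = cl(A) ∖ int(A) = {h, i, j, k, l} ∖ {k, l} = {h, i, j}.


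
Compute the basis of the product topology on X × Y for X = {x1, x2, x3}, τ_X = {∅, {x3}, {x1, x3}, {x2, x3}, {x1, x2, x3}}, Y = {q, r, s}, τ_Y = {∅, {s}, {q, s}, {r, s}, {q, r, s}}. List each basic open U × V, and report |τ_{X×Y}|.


Basis B = {∅ × ∅, {x3} × {s}, {x1, x3} × {s}, {x2, x3} × {s}, {x3} × {q, s}, {x3} × {r, s}, {x1, x2, x3} × {s}, {x3} × {q, r, s}, {x1, x3} × {q, s}, {x1, x3} × {r, s}, {x2, x3} × {q, s}, {x2, x3} × {r, s}, {x1, x3} × {q, r, s}, {x1, x2, x3} × {q, s}, {x1, x2, x3} × {r, s}, {x2, x3} × {q, r, s}, {x1, x2, x3} × {q, r, s}}; |τ_{X×Y}| = 48.

Enumerate products U × V with U ∈ τ_X, V ∈ τ_Y (deduplicated):
  ∅ × ∅ = {} (∅)
  {x3} × {s} = {(x3,s)}
  {x1, x3} × {s} = {(x1,s), (x3,s)}
  {x2, x3} × {s} = {(x2,s), (x3,s)}
  {x3} × {q, s} = {(x3,q), (x3,s)}
  {x3} × {r, s} = {(x3,r), (x3,s)}
  {x1, x2, x3} × {s} = {(x1,s), (x2,s), (x3,s)}
  {x3} × {q, r, s} = {(x3,q), (x3,r), (x3,s)}
  {x1, x3} × {q, s} = {(x1,q), (x1,s), (x3,q), (x3,s)}
  {x1, x3} × {r, s} = {(x1,r), (x1,s), (x3,r), (x3,s)}
  {x2, x3} × {q, s} = {(x2,q), (x2,s), (x3,q), (x3,s)}
  {x2, x3} × {r, s} = {(x2,r), (x2,s), (x3,r), (x3,s)}
  {x1, x3} × {q, r, s} = {(x1,q), (x1,r), (x1,s), (x3,q), (x3,r), (x3,s)}
  {x1, x2, x3} × {q, s} = {(x1,q), (x1,s), (x2,q), (x2,s), (x3,q), (x3,s)}
  {x1, x2, x3} × {r, s} = {(x1,r), (x1,s), (x2,r), (x2,s), (x3,r), (x3,s)}
  {x2, x3} × {q, r, s} = {(x2,q), (x2,r), (x2,s), (x3,q), (x3,r), (x3,s)}
  {x1, x2, x3} × {q, r, s} = {(x1,q), (x1,r), (x1,s), (x2,q), (x2,r), (x2,s), (x3,q), (x3,r), (x3,s)}
These 17 distinct sets form the basis B.
Close under arbitrary unions to get τ_{X×Y}; counting gives |τ_{X×Y}| = 48.


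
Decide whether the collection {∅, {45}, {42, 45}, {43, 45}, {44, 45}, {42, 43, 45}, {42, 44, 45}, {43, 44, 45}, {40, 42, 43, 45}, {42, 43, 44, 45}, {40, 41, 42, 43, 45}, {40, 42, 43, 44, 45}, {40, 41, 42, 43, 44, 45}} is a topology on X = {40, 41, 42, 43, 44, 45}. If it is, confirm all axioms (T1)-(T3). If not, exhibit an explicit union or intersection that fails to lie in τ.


τ IS a topology on X.

Axiom (T1): ∅ ∈ τ? Yes; X ∈ τ? Yes.
Axiom (T2/T3): check pairwise unions and intersections of members of τ.
All pairwise intersections and unions checked — each lies in τ. Therefore τ satisfies (T1), (T2), (T3): it IS a topology on X.


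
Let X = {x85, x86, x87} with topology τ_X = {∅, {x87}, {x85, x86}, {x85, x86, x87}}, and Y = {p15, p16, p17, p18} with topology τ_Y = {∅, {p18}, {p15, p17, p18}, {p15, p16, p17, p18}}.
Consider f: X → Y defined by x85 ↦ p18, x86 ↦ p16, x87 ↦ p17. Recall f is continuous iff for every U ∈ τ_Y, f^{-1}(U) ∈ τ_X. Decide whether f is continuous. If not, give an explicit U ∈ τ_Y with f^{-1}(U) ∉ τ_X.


f is NOT continuous.

Compute f^{-1}(U) for each U ∈ τ_Y:
  U = ∅: f^{-1}(U) = ∅ ∈ τ_X ✓.
  U = {p18}: f^{-1}(U) = {x85} ∉ τ_X ✗.
  U = {p15, p17, p18}: f^{-1}(U) = {x85, x87} ∉ τ_X ✗.
  U = {p15, p16, p17, p18}: f^{-1}(U) = {x85, x86, x87} ∈ τ_X ✓.
Found U = {p18} with f^{-1}(U) = {x85} not in τ_X. Therefore f is NOT continuous.
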